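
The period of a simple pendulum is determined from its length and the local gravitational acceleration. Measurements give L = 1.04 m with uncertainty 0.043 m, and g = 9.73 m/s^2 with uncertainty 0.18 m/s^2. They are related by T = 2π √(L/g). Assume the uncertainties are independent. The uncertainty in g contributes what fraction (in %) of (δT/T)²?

(δT/T)² = (½·δL/L)² + (−½·δg/g)²
  L term: (0.5×0.0413)² = 0.000427
  g term: (-0.5×0.0185)² = 8.56e-05
Total = 0.000513. Share from g = 8.56e-05/0.000513 = 0.167.

16.7%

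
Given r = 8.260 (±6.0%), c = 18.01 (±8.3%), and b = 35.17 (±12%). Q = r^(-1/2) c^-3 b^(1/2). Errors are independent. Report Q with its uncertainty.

Relative error in a monomial: (δQ/Q)² = Σ (nᵢ · δxᵢ/xᵢ)².
  (−½·δr/r)² = (-0.5×0.0600)² = 0.000900;  (-3·δc/c)² = (-3×0.0830)² = 0.0620;  (½·δb/b)² = (0.5×0.120)² = 0.00360
δQ/Q = √(0.0665) = 0.258
Q = 0.0003532, so δQ = 0.258 × 0.0003532 = 9.11e-05.

(3.532 ± 0.911) × 10^-4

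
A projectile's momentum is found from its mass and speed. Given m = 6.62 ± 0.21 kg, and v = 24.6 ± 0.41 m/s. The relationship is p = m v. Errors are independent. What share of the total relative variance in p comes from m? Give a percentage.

78.4%

(δp/p)² = (1·δm/m)² + (1·δv/v)²
  m term: (1×0.0317)² = 0.00101
  v term: (1×0.0167)² = 0.000278
Total = 0.00128. Share from m = 0.00101/0.00128 = 0.784.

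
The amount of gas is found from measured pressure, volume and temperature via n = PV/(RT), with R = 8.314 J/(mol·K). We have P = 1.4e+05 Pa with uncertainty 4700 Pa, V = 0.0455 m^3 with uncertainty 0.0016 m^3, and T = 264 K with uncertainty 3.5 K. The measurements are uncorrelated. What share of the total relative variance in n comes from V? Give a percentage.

(δn/n)² = (1·δP/P)² + (1·δV/V)² + (-1·δT/T)²
  P term: (1×0.0336)² = 0.00113
  V term: (1×0.0352)² = 0.00124
  T term: (-1×0.0133)² = 0.000176
Total = 0.00254. Share from V = 0.00124/0.00254 = 0.487.

48.7%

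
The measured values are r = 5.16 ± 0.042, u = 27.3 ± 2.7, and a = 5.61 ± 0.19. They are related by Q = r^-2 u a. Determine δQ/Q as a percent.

Q is a product of powers, so relative uncertainties combine in quadrature:
  (-2·δr/r)² = (-2×0.00814)² = 0.000265;  (1·δu/u)² = (1×0.0989)² = 0.00978;  (1·δa/a)² = (1×0.0339)² = 0.00115
δQ/Q = √(0.0112) = 0.106

10.6%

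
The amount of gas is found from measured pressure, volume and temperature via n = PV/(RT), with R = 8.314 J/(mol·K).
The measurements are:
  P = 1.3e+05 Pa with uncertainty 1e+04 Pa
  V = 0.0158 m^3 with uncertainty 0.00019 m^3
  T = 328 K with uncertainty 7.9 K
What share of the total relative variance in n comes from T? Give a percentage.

(δn/n)² = (1·δP/P)² + (1·δV/V)² + (-1·δT/T)²
  P term: (1×0.0769)² = 0.00592
  V term: (1×0.0120)² = 0.000145
  T term: (-1×0.0241)² = 0.000580
Total = 0.00664. Share from T = 0.000580/0.00664 = 0.0873.

8.73%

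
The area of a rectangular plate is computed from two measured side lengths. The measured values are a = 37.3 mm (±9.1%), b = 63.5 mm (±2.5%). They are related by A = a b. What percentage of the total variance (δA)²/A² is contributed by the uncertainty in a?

93.0%

(δA/A)² = (1·δa/a)² + (1·δb/b)²
  a term: (1×0.0910)² = 0.00828
  b term: (1×0.0250)² = 0.000625
Total = 0.00891. Share from a = 0.00828/0.00891 = 0.930.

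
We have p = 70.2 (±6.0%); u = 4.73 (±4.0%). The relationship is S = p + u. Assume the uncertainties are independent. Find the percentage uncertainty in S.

S is a linear combination, so absolute uncertainties add in quadrature:
  (δp)² = 17.7;  (δu)² = 0.0358
δS = √(17.8) = 4.22
S = 74.9, so δS/S = 4.22/74.9 = 0.0563.

5.63%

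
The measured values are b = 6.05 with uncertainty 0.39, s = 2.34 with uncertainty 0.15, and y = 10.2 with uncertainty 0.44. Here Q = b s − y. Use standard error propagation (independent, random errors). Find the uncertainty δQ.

Let p = b·s = 14.2. δp/p = √((1·δb/b)² + (1·δs/s)²) = √(0.00416 + 0.00411) = 0.0909, so δp = 1.29.
Q = p − y: δQ = √(δp² + δy²) = √(1.66 + 0.194) = 1.36

1.36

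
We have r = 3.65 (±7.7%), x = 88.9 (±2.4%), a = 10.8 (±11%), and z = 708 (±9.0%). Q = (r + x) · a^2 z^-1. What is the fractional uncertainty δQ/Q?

0.239

Let u = r + x = 92.6. δu = √(δr² + δx²) = √(0.0790 + 4.55) = 2.15, so δu/u = 0.0233.
Q is then a monomial in u, a, z:
δQ/Q = √((δu/u)² + (2·δa/a)² + (-1·δz/z)²) = √(0.000541 + 0.0484 + 0.00810) = 0.239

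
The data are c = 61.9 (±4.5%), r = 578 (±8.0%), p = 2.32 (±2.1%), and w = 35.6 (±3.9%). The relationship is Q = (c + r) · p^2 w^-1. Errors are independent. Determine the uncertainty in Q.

8.93

Let u = c + r = 640. δu = √(δc² + δr²) = √(7.76 + 2140) = 46.3, so δu/u = 0.0724.
Q is then a monomial in u, p, w:
δQ/Q = √((δu/u)² + (2·δp/p)² + (-1·δw/w)²) = √(0.00524 + 0.00176 + 0.00152) = 0.0923
Q = 96.7, so δQ = 0.0923 × 96.7 = 8.93.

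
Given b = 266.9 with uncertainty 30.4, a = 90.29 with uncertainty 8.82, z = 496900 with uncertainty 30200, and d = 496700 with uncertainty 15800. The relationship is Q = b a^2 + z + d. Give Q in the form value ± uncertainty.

Let p = b·a^2 = 2.176e+06. δp/p = √((1·δb/b)² + (2·δa/a)²) = √(0.0130 + 0.0382) = 0.226, so δp = 4.92e+05.
Q = p + z + d: δQ = √(δp² + δz² + δd²) = √(2.42e+11 + 9.12e+08 + 2.5e+08) = 4.93e+05
Q = 3.169e+06.

(3.169 ± 0.493) × 10^6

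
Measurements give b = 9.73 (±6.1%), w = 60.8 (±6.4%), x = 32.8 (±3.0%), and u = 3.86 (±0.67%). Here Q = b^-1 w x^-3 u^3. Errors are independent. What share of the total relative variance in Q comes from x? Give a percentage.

49.6%

(δQ/Q)² = (-1·δb/b)² + (1·δw/w)² + (-3·δx/x)² + (3·δu/u)²
  b term: (-1×0.0610)² = 0.00372
  w term: (1×0.0640)² = 0.00410
  x term: (-3×0.0300)² = 0.00810
  u term: (3×0.00670)² = 0.000404
Total = 0.0163. Share from x = 0.00810/0.0163 = 0.496.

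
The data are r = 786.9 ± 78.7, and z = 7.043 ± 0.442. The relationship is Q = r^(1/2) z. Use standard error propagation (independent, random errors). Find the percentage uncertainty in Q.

Since Q is a product/quotient, work with relative uncertainties:
  (½·δr/r)² = (0.5×0.100)² = 0.00250;  (1·δz/z)² = (1×0.0628)² = 0.00394
δQ/Q = √(0.00644) = 0.0802

8.02%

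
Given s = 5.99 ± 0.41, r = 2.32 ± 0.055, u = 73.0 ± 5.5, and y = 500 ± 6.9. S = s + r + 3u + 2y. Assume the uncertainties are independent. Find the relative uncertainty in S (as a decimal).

Sums and differences: (δS)² = Σ (cᵢ δxᵢ)².
  (δs)² = 0.168;  (δr)² = 0.00302;  (3·δu)² = 272;  (2·δy)² = 190
δS = √(463) = 21.5
S = 1230, so δS/S = 21.5/1230 = 0.0175.

0.0175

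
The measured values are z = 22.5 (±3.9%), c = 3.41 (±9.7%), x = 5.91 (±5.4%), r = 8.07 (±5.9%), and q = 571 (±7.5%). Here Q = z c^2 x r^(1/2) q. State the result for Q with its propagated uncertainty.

(2.51 ± 0.553) × 10^6

Since Q is a product/quotient, work with relative uncertainties:
  (1·δz/z)² = (1×0.0390)² = 0.00152;  (2·δc/c)² = (2×0.0970)² = 0.0376;  (1·δx/x)² = (1×0.0540)² = 0.00292;  (½·δr/r)² = (0.5×0.0590)² = 0.000870;  (1·δq/q)² = (1×0.0750)² = 0.00562
δQ/Q = √(0.0486) = 0.220
Q = 2.51e+06, so δQ = 0.220 × 2.51e+06 = 5.53e+05.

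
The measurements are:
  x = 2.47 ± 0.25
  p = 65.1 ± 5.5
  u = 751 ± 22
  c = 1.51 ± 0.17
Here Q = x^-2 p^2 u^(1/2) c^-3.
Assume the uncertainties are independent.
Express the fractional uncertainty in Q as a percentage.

Since Q is a product/quotient, work with relative uncertainties:
  (-2·δx/x)² = (-2×0.101)² = 0.0410;  (2·δp/p)² = (2×0.0845)² = 0.0286;  (½·δu/u)² = (0.5×0.0293)² = 0.000215;  (-3·δc/c)² = (-3×0.113)² = 0.114
δQ/Q = √(0.184) = 0.429

42.9%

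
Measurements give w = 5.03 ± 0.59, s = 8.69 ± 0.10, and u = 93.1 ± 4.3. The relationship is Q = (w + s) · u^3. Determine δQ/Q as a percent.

Let h = w + s = 13.7. δh = √(δw² + δs²) = √(0.348 + 0.0100) = 0.598, so δh/h = 0.0436.
Q is then a monomial in h, u:
δQ/Q = √((δh/h)² + (3·δu/u)²) = √(0.00190 + 0.0192) = 0.145

14.5%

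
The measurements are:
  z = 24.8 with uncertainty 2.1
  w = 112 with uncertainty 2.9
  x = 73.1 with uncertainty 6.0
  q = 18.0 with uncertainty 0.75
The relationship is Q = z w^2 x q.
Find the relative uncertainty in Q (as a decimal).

For a monomial Q ∝ z, w^2, x, q, fractional errors add in quadrature:
  (1·δz/z)² = (1×0.0847)² = 0.00717;  (2·δw/w)² = (2×0.0259)² = 0.00268;  (1·δx/x)² = (1×0.0821)² = 0.00674;  (1·δq/q)² = (1×0.0417)² = 0.00174
δQ/Q = √(0.0183) = 0.135

0.135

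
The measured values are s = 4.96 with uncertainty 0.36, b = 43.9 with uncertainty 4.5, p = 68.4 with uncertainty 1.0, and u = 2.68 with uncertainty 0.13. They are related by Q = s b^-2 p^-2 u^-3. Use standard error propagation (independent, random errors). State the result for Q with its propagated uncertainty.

(2.86 ± 0.752) × 10^-8

For a monomial Q ∝ s, b^-2, p^-2, u^-3, fractional errors add in quadrature:
  (1·δs/s)² = (1×0.0726)² = 0.00527;  (-2·δb/b)² = (-2×0.103)² = 0.0420;  (-2·δp/p)² = (-2×0.0146)² = 0.000855;  (-3·δu/u)² = (-3×0.0485)² = 0.0212
δQ/Q = √(0.0693) = 0.263
Q = 2.86e-08, so δQ = 0.263 × 2.86e-08 = 7.52e-09.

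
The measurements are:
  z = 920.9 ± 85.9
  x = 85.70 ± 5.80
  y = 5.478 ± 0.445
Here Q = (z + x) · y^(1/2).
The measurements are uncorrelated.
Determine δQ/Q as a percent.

9.47%

Let u = z + x = 1007. δu = √(δz² + δx²) = √(7380 + 33.6) = 86.1, so δu/u = 0.0855.
Q is then a monomial in u, y:
δQ/Q = √((δu/u)² + (½·δy/y)²) = √(0.00732 + 0.00165) = 0.0947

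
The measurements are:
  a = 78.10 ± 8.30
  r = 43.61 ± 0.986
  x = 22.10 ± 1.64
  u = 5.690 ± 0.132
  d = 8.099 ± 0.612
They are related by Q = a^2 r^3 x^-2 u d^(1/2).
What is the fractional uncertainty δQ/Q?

0.272

Products/powers → add relative errors in quadrature, weighted by exponent:
  (2·δa/a)² = (2×0.106)² = 0.0452;  (3·δr/r)² = (3×0.0226)² = 0.00460;  (-2·δx/x)² = (-2×0.0742)² = 0.0220;  (1·δu/u)² = (1×0.0232)² = 0.000538;  (½·δd/d)² = (0.5×0.0756)² = 0.00143
δQ/Q = √(0.0738) = 0.272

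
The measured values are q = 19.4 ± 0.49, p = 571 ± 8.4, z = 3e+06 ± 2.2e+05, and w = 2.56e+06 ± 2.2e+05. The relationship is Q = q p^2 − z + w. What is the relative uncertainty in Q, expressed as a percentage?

6.73%

Let h = q·p^2 = 6.33e+06. δh/h = √((1·δq/q)² + (2·δp/p)²) = √(0.000638 + 0.000866) = 0.0388, so δh = 2.45e+05.
Q = h − z + w: δQ = √(δh² + δz² + δw²) = √(6.02e+10 + 4.84e+10 + 4.84e+10) = 3.96e+05
Q = 5.89e+06, so δQ/Q = 3.96e+05/5.89e+06 = 0.0673.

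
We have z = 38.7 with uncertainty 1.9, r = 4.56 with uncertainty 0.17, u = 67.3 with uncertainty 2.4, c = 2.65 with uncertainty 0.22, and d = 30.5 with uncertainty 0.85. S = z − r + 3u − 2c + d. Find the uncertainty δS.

Each term contributes (cᵢ δxᵢ)² to (δS)²:
  (δz)² = 3.61;  (δr)² = 0.0289;  (3·δu)² = 51.8;  (2·δc)² = 0.194;  (δd)² = 0.722
δS = √(56.4) = 7.51

7.51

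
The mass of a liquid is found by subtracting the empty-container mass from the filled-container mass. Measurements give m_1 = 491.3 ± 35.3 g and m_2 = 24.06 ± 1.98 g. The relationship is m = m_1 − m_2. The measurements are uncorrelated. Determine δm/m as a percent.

7.57%

For a sum/difference, combine absolute errors in quadrature:
  (δm_1)² = 1250;  (δm_2)² = 3.92
δm = √(1250) = 35.4 g
m = 467.2 g, so δm/m = 35.4/467.2 = 0.0757.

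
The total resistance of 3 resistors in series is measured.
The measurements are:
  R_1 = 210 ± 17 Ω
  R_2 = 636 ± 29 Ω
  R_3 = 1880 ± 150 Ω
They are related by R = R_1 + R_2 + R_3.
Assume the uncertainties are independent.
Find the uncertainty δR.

154 Ω

Absolute uncertainties add in quadrature for a linear combination:
  (δR_1)² = 289;  (δR_2)² = 841;  (δR_3)² = 22500
δR = √(23600) = 154 Ω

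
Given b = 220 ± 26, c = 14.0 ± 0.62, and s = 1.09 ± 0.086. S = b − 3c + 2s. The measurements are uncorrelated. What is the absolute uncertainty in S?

26.1

S is a linear combination, so absolute uncertainties add in quadrature:
  (δb)² = 676;  (3·δc)² = 3.46;  (2·δs)² = 0.0296
δS = √(679) = 26.1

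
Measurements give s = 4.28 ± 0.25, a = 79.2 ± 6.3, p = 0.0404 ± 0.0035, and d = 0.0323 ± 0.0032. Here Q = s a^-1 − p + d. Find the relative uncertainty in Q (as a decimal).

Let w = s·a^-1 = 0.0540. δw/w = √((1·δs/s)² + (-1·δa/a)²) = √(0.00341 + 0.00633) = 0.0987, so δw = 0.00533.
Q = w − p + d: δQ = √(δw² + δp² + δd²) = √(2.84e-05 + 1.23e-05 + 1.02e-05) = 0.00714
Q = 0.0459, so δQ/Q = 0.00714/0.0459 = 0.155.

0.155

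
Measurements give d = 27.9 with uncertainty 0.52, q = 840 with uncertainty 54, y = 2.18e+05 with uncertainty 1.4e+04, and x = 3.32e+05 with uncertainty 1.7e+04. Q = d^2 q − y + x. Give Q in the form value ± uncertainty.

Let p = d^2·q = 6.54e+05. δp/p = √((2·δd/d)² + (1·δq/q)²) = √(0.00139 + 0.00413) = 0.0743, so δp = 48600.
Q = p − y + x: δQ = √(δp² + δy² + δx²) = √(2.36e+09 + 1.96e+08 + 2.89e+08) = 53300
Q = 7.68e+05.

(7.68 ± 0.533) × 10^5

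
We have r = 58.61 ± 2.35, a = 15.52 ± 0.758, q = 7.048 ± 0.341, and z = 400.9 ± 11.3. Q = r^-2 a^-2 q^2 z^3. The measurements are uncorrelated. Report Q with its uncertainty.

Each factor contributes (exponent × relative error)² to (δQ/Q)²:
  (-2·δr/r)² = (-2×0.0401)² = 0.00643;  (-2·δa/a)² = (-2×0.0488)² = 0.00954;  (2·δq/q)² = (2×0.0484)² = 0.00936;  (3·δz/z)² = (3×0.0282)² = 0.00715
δQ/Q = √(0.0325) = 0.180
Q = 3868, so δQ = 0.180 × 3868 = 697.

3868 ± 697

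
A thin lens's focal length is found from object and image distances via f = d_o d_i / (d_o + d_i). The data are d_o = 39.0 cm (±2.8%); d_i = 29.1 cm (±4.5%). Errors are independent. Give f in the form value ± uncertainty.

∂f/∂d_o = (d_i/(d_o+d_i))² = 0.183;  ∂f/∂d_i = (d_o/(d_o+d_i))² = 0.328
δf = √((∂f/∂d_o · δd_o)² + (∂f/∂d_i · δd_i)²) = √(0.0398 + 0.184) = 0.474 cm
f = 16.7 cm.

16.7 ± 0.474 cm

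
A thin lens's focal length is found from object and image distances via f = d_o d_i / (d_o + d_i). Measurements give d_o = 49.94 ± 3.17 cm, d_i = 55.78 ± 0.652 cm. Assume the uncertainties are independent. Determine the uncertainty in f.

∂f/∂d_o = (d_i/(d_o+d_i))² = 0.278;  ∂f/∂d_i = (d_o/(d_o+d_i))² = 0.223
δf = √((∂f/∂d_o · δd_o)² + (∂f/∂d_i · δd_i)²) = √(0.779 + 0.0212) = 0.894 cm

0.894 cm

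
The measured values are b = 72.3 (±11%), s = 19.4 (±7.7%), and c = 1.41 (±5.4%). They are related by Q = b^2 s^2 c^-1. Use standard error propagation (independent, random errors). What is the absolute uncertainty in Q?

Products/powers → add relative errors in quadrature, weighted by exponent:
  (2·δb/b)² = (2×0.110)² = 0.0484;  (2·δs/s)² = (2×0.0770)² = 0.0237;  (-1·δc/c)² = (-1×0.0540)² = 0.00292
δQ/Q = √(0.0750) = 0.274
Q = 1.4e+06, so δQ = 0.274 × 1.4e+06 = 3.82e+05.

3.82e+05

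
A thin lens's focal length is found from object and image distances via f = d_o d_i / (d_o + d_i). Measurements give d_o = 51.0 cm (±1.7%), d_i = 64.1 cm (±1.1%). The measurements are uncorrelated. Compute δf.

0.302 cm

∂f/∂d_o = (d_i/(d_o+d_i))² = 0.310;  ∂f/∂d_i = (d_o/(d_o+d_i))² = 0.196
δf = √((∂f/∂d_o · δd_o)² + (∂f/∂d_i · δd_i)²) = √(0.0723 + 0.0192) = 0.302 cm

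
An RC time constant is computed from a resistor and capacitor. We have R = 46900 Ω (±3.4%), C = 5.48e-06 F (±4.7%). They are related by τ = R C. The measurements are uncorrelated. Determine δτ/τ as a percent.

5.80%

Since τ is a product/quotient, work with relative uncertainties:
  (1·δR/R)² = (1×0.0340)² = 0.00116;  (1·δC/C)² = (1×0.0470)² = 0.00221
δτ/τ = √(0.00336) = 0.0580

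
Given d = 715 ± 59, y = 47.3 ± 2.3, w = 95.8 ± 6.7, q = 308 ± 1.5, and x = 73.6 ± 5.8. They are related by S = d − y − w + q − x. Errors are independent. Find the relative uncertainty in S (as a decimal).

Sums and differences: (δS)² = Σ (cᵢ δxᵢ)².
  (δd)² = 3480;  (δy)² = 5.29;  (δw)² = 44.9;  (δq)² = 2.25;  (δx)² = 33.6
δS = √(3570) = 59.7
S = 806, so δS/S = 59.7/806 = 0.0741.

0.0741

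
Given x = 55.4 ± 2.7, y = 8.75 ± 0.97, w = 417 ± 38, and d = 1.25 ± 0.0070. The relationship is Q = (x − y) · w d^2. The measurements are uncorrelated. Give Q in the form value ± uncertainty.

30400 ± 3360

Let u = x − y = 46.6. δu = √(δx² + δy²) = √(7.29 + 0.941) = 2.87, so δu/u = 0.0615.
Q is then a monomial in u, w, d:
δQ/Q = √((δu/u)² + (1·δw/w)² + (2·δd/d)²) = √(0.00378 + 0.00830 + 0.000125) = 0.111
Q = 30400, so δQ = 0.111 × 30400 = 3360.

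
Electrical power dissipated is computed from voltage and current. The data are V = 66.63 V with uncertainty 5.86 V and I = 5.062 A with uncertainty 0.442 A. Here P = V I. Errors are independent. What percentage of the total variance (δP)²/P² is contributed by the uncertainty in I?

(δP/P)² = (1·δV/V)² + (1·δI/I)²
  V term: (1×0.0879)² = 0.00773
  I term: (1×0.0873)² = 0.00762
Total = 0.0154. Share from I = 0.00762/0.0154 = 0.496.

49.6%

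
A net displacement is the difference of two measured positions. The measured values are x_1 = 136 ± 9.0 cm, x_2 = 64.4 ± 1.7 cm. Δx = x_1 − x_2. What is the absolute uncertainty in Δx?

Each term contributes (cᵢ δxᵢ)² to (δΔx)²:
  (δx_1)² = 81.0;  (δx_2)² = 2.89
δΔx = √(83.9) = 9.16 cm

9.16 cm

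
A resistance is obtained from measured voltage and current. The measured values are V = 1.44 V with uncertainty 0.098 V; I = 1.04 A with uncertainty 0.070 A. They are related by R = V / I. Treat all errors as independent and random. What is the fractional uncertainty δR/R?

0.0957

For a monomial R ∝ V, I^-1, fractional errors add in quadrature:
  (1·δV/V)² = (1×0.0681)² = 0.00463;  (-1·δI/I)² = (-1×0.0673)² = 0.00453
δR/R = √(0.00916) = 0.0957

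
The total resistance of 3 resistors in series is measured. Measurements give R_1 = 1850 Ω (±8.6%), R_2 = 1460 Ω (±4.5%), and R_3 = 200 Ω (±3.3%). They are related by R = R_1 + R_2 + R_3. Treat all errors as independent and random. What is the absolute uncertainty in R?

172 Ω

R is a linear combination, so absolute uncertainties add in quadrature:
  (δR_1)² = 25300;  (δR_2)² = 4320;  (δR_3)² = 43.6
δR = √(29700) = 172 Ω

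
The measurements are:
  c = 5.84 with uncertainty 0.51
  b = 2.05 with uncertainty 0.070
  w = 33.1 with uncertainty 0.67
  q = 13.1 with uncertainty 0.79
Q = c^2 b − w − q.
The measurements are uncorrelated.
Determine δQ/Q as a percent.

Let p = c^2·b = 69.9. δp/p = √((2·δc/c)² + (1·δb/b)²) = √(0.0305 + 0.00117) = 0.178, so δp = 12.4.
Q = p − w − q: δQ = √(δp² + δw² + δq²) = √(155 + 0.449 + 0.624) = 12.5
Q = 23.7, so δQ/Q = 12.5/23.7 = 0.526.

52.6%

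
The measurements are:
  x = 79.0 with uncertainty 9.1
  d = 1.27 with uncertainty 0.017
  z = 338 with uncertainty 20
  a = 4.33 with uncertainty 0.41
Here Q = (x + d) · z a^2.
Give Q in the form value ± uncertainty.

(5.09 ± 1.16) × 10^5

Let u = x + d = 80.3. δu = √(δx² + δd²) = √(82.8 + 0.000289) = 9.10, so δu/u = 0.113.
Q is then a monomial in u, z, a:
δQ/Q = √((δu/u)² + (1·δz/z)² + (2·δa/a)²) = √(0.0129 + 0.00350 + 0.0359) = 0.229
Q = 5.09e+05, so δQ = 0.229 × 5.09e+05 = 1.16e+05.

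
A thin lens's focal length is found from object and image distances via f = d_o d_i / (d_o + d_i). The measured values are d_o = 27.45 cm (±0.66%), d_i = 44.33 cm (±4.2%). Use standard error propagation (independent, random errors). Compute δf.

0.281 cm

∂f/∂d_o = (d_i/(d_o+d_i))² = 0.381;  ∂f/∂d_i = (d_o/(d_o+d_i))² = 0.146
δf = √((∂f/∂d_o · δd_o)² + (∂f/∂d_i · δd_i)²) = √(0.00477 + 0.0741) = 0.281 cm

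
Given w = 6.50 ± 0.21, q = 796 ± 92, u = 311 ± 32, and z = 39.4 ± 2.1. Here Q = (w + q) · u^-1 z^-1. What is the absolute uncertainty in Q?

Let h = w + q = 802. δh = √(δw² + δq²) = √(0.0441 + 8460) = 92.0, so δh/h = 0.115.
Q is then a monomial in h, u, z:
δQ/Q = √((δh/h)² + (-1·δu/u)² + (-1·δz/z)²) = √(0.0131 + 0.0106 + 0.00284) = 0.163
Q = 0.0655, so δQ = 0.163 × 0.0655 = 0.0107.

0.0107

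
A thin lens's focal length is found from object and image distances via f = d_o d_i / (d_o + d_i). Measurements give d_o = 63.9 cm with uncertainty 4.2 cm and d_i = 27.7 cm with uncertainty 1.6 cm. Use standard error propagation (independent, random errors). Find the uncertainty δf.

∂f/∂d_o = (d_i/(d_o+d_i))² = 0.0914;  ∂f/∂d_i = (d_o/(d_o+d_i))² = 0.487
δf = √((∂f/∂d_o · δd_o)² + (∂f/∂d_i · δd_i)²) = √(0.148 + 0.606) = 0.868 cm

0.868 cm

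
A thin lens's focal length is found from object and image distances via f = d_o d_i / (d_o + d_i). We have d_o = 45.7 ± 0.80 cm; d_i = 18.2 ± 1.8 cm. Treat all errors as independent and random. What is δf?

0.923 cm

∂f/∂d_o = (d_i/(d_o+d_i))² = 0.0811;  ∂f/∂d_i = (d_o/(d_o+d_i))² = 0.511
δf = √((∂f/∂d_o · δd_o)² + (∂f/∂d_i · δd_i)²) = √(0.00421 + 0.848) = 0.923 cm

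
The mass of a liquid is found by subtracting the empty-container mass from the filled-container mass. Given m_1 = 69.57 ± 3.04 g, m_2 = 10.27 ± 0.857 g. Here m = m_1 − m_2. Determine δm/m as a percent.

5.33%

Sums and differences: (δm)² = Σ (cᵢ δxᵢ)².
  (δm_1)² = 9.24;  (δm_2)² = 0.734
δm = √(9.98) = 3.16 g
m = 59.30 g, so δm/m = 3.16/59.30 = 0.0533.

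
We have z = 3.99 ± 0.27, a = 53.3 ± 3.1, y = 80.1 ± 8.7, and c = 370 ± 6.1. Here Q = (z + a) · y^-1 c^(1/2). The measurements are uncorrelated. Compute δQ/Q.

Let u = z + a = 57.3. δu = √(δz² + δa²) = √(0.0729 + 9.61) = 3.11, so δu/u = 0.0543.
Q is then a monomial in u, y, c:
δQ/Q = √((δu/u)² + (-1·δy/y)² + (½·δc/c)²) = √(0.00295 + 0.0118 + 6.8e-05) = 0.122

0.122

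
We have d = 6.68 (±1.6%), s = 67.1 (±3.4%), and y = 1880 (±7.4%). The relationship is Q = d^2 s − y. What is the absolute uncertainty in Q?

197

Let p = d^2·s = 2990. δp/p = √((2·δd/d)² + (1·δs/s)²) = √(0.00102 + 0.00116) = 0.0467, so δp = 140.
Q = p − y: δQ = √(δp² + δy²) = √(19500 + 19400) = 197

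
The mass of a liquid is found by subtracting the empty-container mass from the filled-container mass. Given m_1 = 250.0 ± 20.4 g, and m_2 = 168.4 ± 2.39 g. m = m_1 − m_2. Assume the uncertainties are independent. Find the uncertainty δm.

For a sum/difference, combine absolute errors in quadrature:
  (δm_1)² = 416;  (δm_2)² = 5.71
δm = √(422) = 20.5 g

20.5 g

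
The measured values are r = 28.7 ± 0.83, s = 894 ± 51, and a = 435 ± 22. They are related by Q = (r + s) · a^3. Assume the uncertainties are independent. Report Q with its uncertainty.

Let u = r + s = 923. δu = √(δr² + δs²) = √(0.689 + 2600) = 51.0, so δu/u = 0.0553.
Q is then a monomial in u, a:
δQ/Q = √((δu/u)² + (3·δa/a)²) = √(0.00306 + 0.0230) = 0.161
Q = 7.6e+10, so δQ = 0.161 × 7.6e+10 = 1.23e+10.

(7.60 ± 1.23) × 10^10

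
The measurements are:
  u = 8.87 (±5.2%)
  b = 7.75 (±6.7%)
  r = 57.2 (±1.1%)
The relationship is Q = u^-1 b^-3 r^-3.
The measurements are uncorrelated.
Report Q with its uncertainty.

Since Q is a product/quotient, work with relative uncertainties:
  (-1·δu/u)² = (-1×0.0520)² = 0.00270;  (-3·δb/b)² = (-3×0.0670)² = 0.0404;  (-3·δr/r)² = (-3×0.0110)² = 0.00109
δQ/Q = √(0.0442) = 0.210
Q = 1.29e-09, so δQ = 0.210 × 1.29e-09 = 2.72e-10.

(1.29 ± 0.272) × 10^-9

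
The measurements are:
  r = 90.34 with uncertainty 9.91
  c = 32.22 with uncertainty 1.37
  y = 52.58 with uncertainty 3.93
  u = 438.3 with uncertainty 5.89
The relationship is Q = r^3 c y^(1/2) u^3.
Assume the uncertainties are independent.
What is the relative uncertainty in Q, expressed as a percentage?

33.6%

Products/powers → add relative errors in quadrature, weighted by exponent:
  (3·δr/r)² = (3×0.110)² = 0.108;  (1·δc/c)² = (1×0.0425)² = 0.00181;  (½·δy/y)² = (0.5×0.0747)² = 0.00140;  (3·δu/u)² = (3×0.0134)² = 0.00163
δQ/Q = √(0.113) = 0.336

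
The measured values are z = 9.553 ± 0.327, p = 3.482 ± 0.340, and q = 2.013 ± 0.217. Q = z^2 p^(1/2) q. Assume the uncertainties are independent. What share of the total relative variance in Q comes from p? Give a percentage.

12.8%

(δQ/Q)² = (2·δz/z)² + (½·δp/p)² + (1·δq/q)²
  z term: (2×0.0342)² = 0.00469
  p term: (0.5×0.0976)² = 0.00238
  q term: (1×0.108)² = 0.0116
Total = 0.0187. Share from p = 0.00238/0.0187 = 0.128.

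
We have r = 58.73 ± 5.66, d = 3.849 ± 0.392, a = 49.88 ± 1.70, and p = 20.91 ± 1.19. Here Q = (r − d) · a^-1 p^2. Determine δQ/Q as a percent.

15.7%

Let u = r − d = 54.88. δu = √(δr² + δd²) = √(32.0 + 0.154) = 5.67, so δu/u = 0.103.
Q is then a monomial in u, a, p:
δQ/Q = √((δu/u)² + (-1·δa/a)² + (2·δp/p)²) = √(0.0107 + 0.00116 + 0.0130) = 0.157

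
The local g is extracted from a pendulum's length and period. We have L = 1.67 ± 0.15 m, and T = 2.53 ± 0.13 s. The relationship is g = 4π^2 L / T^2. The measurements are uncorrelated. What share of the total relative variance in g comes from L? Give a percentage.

(δg/g)² = (1·δL/L)² + (-2·δT/T)²
  L term: (1×0.0898)² = 0.00807
  T term: (-2×0.0514)² = 0.0106
Total = 0.0186. Share from L = 0.00807/0.0186 = 0.433.

43.3%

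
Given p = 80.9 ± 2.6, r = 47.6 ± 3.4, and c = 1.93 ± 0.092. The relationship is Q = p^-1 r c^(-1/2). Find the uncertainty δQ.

Each factor contributes (exponent × relative error)² to (δQ/Q)²:
  (-1·δp/p)² = (-1×0.0321)² = 0.00103;  (1·δr/r)² = (1×0.0714)² = 0.00510;  (−½·δc/c)² = (-0.5×0.0477)² = 0.000568
δQ/Q = √(0.00670) = 0.0819
Q = 0.424, so δQ = 0.0819 × 0.424 = 0.0347.

0.0347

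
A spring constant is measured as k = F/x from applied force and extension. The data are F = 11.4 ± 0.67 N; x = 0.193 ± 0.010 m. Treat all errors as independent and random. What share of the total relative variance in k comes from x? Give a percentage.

43.7%

(δk/k)² = (1·δF/F)² + (-1·δx/x)²
  F term: (1×0.0588)² = 0.00345
  x term: (-1×0.0518)² = 0.00268
Total = 0.00614. Share from x = 0.00268/0.00614 = 0.437.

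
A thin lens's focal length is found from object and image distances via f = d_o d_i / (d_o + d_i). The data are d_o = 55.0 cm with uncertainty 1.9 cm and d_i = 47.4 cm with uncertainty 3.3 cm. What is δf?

1.04 cm

∂f/∂d_o = (d_i/(d_o+d_i))² = 0.214;  ∂f/∂d_i = (d_o/(d_o+d_i))² = 0.288
δf = √((∂f/∂d_o · δd_o)² + (∂f/∂d_i · δd_i)²) = √(0.166 + 0.906) = 1.04 cm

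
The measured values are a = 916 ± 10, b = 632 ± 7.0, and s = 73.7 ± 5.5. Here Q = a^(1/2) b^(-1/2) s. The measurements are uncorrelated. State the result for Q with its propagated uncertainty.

88.7 ± 6.66

Each factor contributes (exponent × relative error)² to (δQ/Q)²:
  (½·δa/a)² = (0.5×0.0109)² = 2.98e-05;  (−½·δb/b)² = (-0.5×0.0111)² = 3.07e-05;  (1·δs/s)² = (1×0.0746)² = 0.00557
δQ/Q = √(0.00563) = 0.0750
Q = 88.7, so δQ = 0.0750 × 88.7 = 6.66.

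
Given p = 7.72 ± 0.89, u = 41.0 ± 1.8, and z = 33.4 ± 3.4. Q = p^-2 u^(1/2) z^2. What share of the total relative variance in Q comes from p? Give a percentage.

(δQ/Q)² = (-2·δp/p)² + (½·δu/u)² + (2·δz/z)²
  p term: (-2×0.115)² = 0.0532
  u term: (0.5×0.0439)² = 0.000482
  z term: (2×0.102)² = 0.0415
Total = 0.0951. Share from p = 0.0532/0.0951 = 0.559.

55.9%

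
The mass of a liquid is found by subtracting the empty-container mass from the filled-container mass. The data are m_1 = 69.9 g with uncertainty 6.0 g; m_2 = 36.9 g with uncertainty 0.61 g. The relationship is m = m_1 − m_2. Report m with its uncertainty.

Absolute uncertainties add in quadrature for a linear combination:
  (δm_1)² = 36.0;  (δm_2)² = 0.372
δm = √(36.4) = 6.03 g
m = 33.0 g.

33.0 ± 6.03 g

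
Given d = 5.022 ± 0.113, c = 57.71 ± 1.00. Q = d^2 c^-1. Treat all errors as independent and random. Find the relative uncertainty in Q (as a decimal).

0.0482

Products/powers → add relative errors in quadrature, weighted by exponent:
  (2·δd/d)² = (2×0.0225)² = 0.00203;  (-1·δc/c)² = (-1×0.0173)² = 0.000300
δQ/Q = √(0.00233) = 0.0482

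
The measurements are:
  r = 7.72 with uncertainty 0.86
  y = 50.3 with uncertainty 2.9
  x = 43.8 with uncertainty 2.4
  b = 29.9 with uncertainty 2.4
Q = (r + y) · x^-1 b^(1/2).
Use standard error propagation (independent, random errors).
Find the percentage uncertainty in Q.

Let u = r + y = 58.0. δu = √(δr² + δy²) = √(0.740 + 8.41) = 3.02, so δu/u = 0.0521.
Q is then a monomial in u, x, b:
δQ/Q = √((δu/u)² + (-1·δx/x)² + (½·δb/b)²) = √(0.00272 + 0.00300 + 0.00161) = 0.0856

8.56%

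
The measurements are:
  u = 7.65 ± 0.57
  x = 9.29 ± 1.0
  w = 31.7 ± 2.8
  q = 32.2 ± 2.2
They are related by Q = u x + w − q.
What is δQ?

9.96

Let p = u·x = 71.1. δp/p = √((1·δu/u)² + (1·δx/x)²) = √(0.00555 + 0.0116) = 0.131, so δp = 9.30.
Q = p + w − q: δQ = √(δp² + δw² + δq²) = √(86.6 + 7.84 + 4.84) = 9.96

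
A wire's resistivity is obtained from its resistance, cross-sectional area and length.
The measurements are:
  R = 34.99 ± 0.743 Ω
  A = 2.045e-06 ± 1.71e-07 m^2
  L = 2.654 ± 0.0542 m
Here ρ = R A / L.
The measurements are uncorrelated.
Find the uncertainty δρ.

2.39e-06 Ω·m

ρ is a product of powers, so relative uncertainties combine in quadrature:
  (1·δR/R)² = (1×0.0212)² = 0.000451;  (1·δA/A)² = (1×0.0836)² = 0.00699;  (-1·δL/L)² = (-1×0.0204)² = 0.000417
δρ/ρ = √(0.00786) = 0.0887
ρ = 2.696e-05 Ω·m, so δρ = 0.0887 × 2.696e-05 = 2.39e-06 Ω·m.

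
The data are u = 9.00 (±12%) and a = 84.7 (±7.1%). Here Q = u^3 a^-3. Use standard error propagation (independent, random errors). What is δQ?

0.000502

Relative error in a monomial: (δQ/Q)² = Σ (nᵢ · δxᵢ/xᵢ)².
  (3·δu/u)² = (3×0.120)² = 0.130;  (-3·δa/a)² = (-3×0.0710)² = 0.0454
δQ/Q = √(0.175) = 0.418
Q = 0.00120, so δQ = 0.418 × 0.00120 = 0.000502.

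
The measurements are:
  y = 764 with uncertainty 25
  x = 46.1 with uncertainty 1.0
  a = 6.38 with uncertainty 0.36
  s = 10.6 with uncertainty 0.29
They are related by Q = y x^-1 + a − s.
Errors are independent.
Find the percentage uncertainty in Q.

Let p = y·x^-1 = 16.6. δp/p = √((1·δy/y)² + (-1·δx/x)²) = √(0.00107 + 0.000471) = 0.0393, so δp = 0.651.
Q = p + a − s: δQ = √(δp² + δa² + δs²) = √(0.423 + 0.130 + 0.0841) = 0.798
Q = 12.4, so δQ/Q = 0.798/12.4 = 0.0646.

6.46%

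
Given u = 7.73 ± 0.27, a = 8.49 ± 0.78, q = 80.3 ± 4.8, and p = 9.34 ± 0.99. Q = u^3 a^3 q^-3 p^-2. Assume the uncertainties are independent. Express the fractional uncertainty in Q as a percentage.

40.5%

Each factor contributes (exponent × relative error)² to (δQ/Q)²:
  (3·δu/u)² = (3×0.0349)² = 0.0110;  (3·δa/a)² = (3×0.0919)² = 0.0760;  (-3·δq/q)² = (-3×0.0598)² = 0.0322;  (-2·δp/p)² = (-2×0.106)² = 0.0449
δQ/Q = √(0.164) = 0.405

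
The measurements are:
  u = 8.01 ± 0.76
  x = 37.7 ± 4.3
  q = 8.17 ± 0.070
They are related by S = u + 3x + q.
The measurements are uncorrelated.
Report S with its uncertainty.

129 ± 12.9

For a sum/difference, combine absolute errors in quadrature:
  (δu)² = 0.578;  (3·δx)² = 166;  (δq)² = 0.00490
δS = √(167) = 12.9
S = 129.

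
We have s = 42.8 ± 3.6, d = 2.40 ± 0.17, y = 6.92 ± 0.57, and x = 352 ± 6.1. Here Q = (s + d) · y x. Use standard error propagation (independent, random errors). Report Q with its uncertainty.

(1.10 ± 0.128) × 10^5

Let u = s + d = 45.2. δu = √(δs² + δd²) = √(13.0 + 0.0289) = 3.60, so δu/u = 0.0797.
Q is then a monomial in u, y, x:
δQ/Q = √((δu/u)² + (1·δy/y)² + (1·δx/x)²) = √(0.00636 + 0.00678 + 0.000300) = 0.116
Q = 1.1e+05, so δQ = 0.116 × 1.1e+05 = 12800.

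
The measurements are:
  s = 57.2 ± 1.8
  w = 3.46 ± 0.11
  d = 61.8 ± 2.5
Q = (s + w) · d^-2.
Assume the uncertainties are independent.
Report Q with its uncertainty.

0.0159 ± 0.00137

Let u = s + w = 60.7. δu = √(δs² + δw²) = √(3.24 + 0.0121) = 1.80, so δu/u = 0.0297.
Q is then a monomial in u, d:
δQ/Q = √((δu/u)² + (-2·δd/d)²) = √(0.000884 + 0.00655) = 0.0862
Q = 0.0159, so δQ = 0.0862 × 0.0159 = 0.00137.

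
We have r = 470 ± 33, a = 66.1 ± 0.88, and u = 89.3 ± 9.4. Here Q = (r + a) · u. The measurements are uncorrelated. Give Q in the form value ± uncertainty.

Let w = r + a = 536. δw = √(δr² + δa²) = √(1090 + 0.774) = 33.0, so δw/w = 0.0616.
Q is then a monomial in w, u:
δQ/Q = √((δw/w)² + (1·δu/u)²) = √(0.00379 + 0.0111) = 0.122
Q = 47900, so δQ = 0.122 × 47900 = 5840.

47900 ± 5840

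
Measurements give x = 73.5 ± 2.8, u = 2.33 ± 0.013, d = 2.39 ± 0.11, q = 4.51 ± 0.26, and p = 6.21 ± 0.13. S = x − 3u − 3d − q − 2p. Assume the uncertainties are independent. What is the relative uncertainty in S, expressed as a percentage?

6.70%

Absolute uncertainties add in quadrature for a linear combination:
  (δx)² = 7.84;  (3·δu)² = 0.00152;  (3·δd)² = 0.109;  (δq)² = 0.0676;  (2·δp)² = 0.0676
δS = √(8.09) = 2.84
S = 42.4, so δS/S = 2.84/42.4 = 0.0670.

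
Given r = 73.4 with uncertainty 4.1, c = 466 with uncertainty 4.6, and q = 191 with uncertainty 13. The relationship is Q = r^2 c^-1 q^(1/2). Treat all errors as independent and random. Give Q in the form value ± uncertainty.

160 ± 18.7

For a monomial Q ∝ r^2, c^-1, q^(1/2), fractional errors add in quadrature:
  (2·δr/r)² = (2×0.0559)² = 0.0125;  (-1·δc/c)² = (-1×0.00987)² = 9.74e-05;  (½·δq/q)² = (0.5×0.0681)² = 0.00116
δQ/Q = √(0.0137) = 0.117
Q = 160, so δQ = 0.117 × 160 = 18.7.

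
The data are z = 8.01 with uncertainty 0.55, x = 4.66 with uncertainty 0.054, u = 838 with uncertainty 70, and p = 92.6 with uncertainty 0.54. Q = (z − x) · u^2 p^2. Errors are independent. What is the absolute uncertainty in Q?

Let w = z − x = 3.35. δw = √(δz² + δx²) = √(0.303 + 0.00292) = 0.553, so δw/w = 0.165.
Q is then a monomial in w, u, p:
δQ/Q = √((δw/w)² + (2·δu/u)² + (2·δp/p)²) = √(0.0272 + 0.0279 + 0.000136) = 0.235
Q = 2.02e+10, so δQ = 0.235 × 2.02e+10 = 4.74e+09.

4.74e+09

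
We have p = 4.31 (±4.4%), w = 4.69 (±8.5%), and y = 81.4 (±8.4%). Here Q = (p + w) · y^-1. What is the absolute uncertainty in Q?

Let u = p + w = 9.00. δu = √(δp² + δw²) = √(0.0360 + 0.159) = 0.441, so δu/u = 0.0491.
Q is then a monomial in u, y:
δQ/Q = √((δu/u)² + (-1·δy/y)²) = √(0.00241 + 0.00706) = 0.0973
Q = 0.111, so δQ = 0.0973 × 0.111 = 0.0108.

0.0108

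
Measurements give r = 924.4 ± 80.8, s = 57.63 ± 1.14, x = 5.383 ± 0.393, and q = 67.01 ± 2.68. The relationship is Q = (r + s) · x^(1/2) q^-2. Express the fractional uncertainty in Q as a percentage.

12.0%

Let u = r + s = 982.0. δu = √(δr² + δs²) = √(6530 + 1.30) = 80.8, so δu/u = 0.0823.
Q is then a monomial in u, x, q:
δQ/Q = √((δu/u)² + (½·δx/x)² + (-2·δq/q)²) = √(0.00677 + 0.00133 + 0.00640) = 0.120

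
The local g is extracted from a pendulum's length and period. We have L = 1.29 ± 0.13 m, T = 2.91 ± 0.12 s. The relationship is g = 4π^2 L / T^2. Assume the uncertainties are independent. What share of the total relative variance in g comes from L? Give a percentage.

(δg/g)² = (1·δL/L)² + (-2·δT/T)²
  L term: (1×0.101)² = 0.0102
  T term: (-2×0.0412)² = 0.00680
Total = 0.0170. Share from L = 0.0102/0.0170 = 0.599.

59.9%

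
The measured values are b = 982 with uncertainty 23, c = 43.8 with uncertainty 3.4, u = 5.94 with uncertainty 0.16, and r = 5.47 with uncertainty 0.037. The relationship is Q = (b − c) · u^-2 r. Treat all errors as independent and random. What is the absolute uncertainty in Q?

Let w = b − c = 938. δw = √(δb² + δc²) = √(529 + 11.6) = 23.2, so δw/w = 0.0248.
Q is then a monomial in w, u, r:
δQ/Q = √((δw/w)² + (-2·δu/u)² + (1·δr/r)²) = √(0.000614 + 0.00290 + 4.58e-05) = 0.0597
Q = 145, so δQ = 0.0597 × 145 = 8.68.

8.68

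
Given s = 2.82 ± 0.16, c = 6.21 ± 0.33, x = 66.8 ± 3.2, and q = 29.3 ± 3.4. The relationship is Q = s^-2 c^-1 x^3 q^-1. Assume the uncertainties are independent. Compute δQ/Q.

0.223

Relative error in a monomial: (δQ/Q)² = Σ (nᵢ · δxᵢ/xᵢ)².
  (-2·δs/s)² = (-2×0.0567)² = 0.0129;  (-1·δc/c)² = (-1×0.0531)² = 0.00282;  (3·δx/x)² = (3×0.0479)² = 0.0207;  (-1·δq/q)² = (-1×0.116)² = 0.0135
δQ/Q = √(0.0498) = 0.223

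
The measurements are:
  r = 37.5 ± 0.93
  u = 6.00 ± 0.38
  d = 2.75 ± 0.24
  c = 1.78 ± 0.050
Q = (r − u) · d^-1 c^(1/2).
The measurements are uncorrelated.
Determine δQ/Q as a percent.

Let w = r − u = 31.5. δw = √(δr² + δu²) = √(0.865 + 0.144) = 1.00, so δw/w = 0.0319.
Q is then a monomial in w, d, c:
δQ/Q = √((δw/w)² + (-1·δd/d)² + (½·δc/c)²) = √(0.00102 + 0.00762 + 0.000197) = 0.0940

9.40%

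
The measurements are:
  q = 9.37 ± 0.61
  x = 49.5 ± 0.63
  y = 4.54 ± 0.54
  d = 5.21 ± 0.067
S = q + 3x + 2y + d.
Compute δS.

2.26

Each term contributes (cᵢ δxᵢ)² to (δS)²:
  (δq)² = 0.372;  (3·δx)² = 3.57;  (2·δy)² = 1.17;  (δd)² = 0.00449
δS = √(5.12) = 2.26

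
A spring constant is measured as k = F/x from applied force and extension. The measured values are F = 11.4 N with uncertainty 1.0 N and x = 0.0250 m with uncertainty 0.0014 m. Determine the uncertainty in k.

k is a product of powers, so relative uncertainties combine in quadrature:
  (1·δF/F)² = (1×0.0877)² = 0.00769;  (-1·δx/x)² = (-1×0.0560)² = 0.00314
δk/k = √(0.0108) = 0.104
k = 456 N/m, so δk = 0.104 × 456 = 47.5 N/m.

47.5 N/m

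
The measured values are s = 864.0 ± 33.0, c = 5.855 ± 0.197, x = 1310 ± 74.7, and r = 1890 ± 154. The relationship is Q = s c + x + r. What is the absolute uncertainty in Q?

Let p = s·c = 5059. δp/p = √((1·δs/s)² + (1·δc/c)²) = √(0.00146 + 0.00113) = 0.0509, so δp = 257.
Q = p + x + r: δQ = √(δp² + δx² + δr²) = √(66300 + 5580 + 23700) = 309

309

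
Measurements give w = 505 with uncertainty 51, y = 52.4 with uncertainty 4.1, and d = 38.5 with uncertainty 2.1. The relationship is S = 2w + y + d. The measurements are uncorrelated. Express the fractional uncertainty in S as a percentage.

S is a linear combination, so absolute uncertainties add in quadrature:
  (2·δw)² = 10400;  (δy)² = 16.8;  (δd)² = 4.41
δS = √(10400) = 102
S = 1100, so δS/S = 102/1100 = 0.0927.

9.27%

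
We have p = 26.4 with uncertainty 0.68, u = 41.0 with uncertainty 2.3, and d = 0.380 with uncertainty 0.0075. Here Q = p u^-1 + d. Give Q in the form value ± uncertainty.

Let w = p·u^-1 = 0.644. δw/w = √((1·δp/p)² + (-1·δu/u)²) = √(0.000663 + 0.00315) = 0.0617, so δw = 0.0397.
Q = w + d: δQ = √(δw² + δd²) = √(0.00158 + 5.62e-05) = 0.0404
Q = 1.02.

1.02 ± 0.0404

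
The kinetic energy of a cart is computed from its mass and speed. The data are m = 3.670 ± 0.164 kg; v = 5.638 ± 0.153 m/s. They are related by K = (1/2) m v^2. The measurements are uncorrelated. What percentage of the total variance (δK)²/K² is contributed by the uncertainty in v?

59.6%

(δK/K)² = (1·δm/m)² + (2·δv/v)²
  m term: (1×0.0447)² = 0.00200
  v term: (2×0.0271)² = 0.00295
Total = 0.00494. Share from v = 0.00295/0.00494 = 0.596.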